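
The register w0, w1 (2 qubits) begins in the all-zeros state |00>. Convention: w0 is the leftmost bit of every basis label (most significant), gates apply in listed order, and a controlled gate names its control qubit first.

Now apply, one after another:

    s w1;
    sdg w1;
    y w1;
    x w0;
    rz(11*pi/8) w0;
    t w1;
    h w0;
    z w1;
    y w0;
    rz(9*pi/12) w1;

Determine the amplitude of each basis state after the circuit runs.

The resulting statevector has amplitude 0 on |00>, -sqrt(2)*exp(5*I*pi/16)/2 on |01>, 0 on |10>, -sqrt(2)*exp(5*I*pi/16)/2 on |11>.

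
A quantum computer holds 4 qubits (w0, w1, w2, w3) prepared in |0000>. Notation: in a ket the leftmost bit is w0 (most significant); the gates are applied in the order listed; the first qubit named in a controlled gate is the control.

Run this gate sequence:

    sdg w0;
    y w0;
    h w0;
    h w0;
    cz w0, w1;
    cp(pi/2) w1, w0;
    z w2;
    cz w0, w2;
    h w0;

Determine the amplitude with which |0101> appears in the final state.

The final state's coefficient on |0101> equals 0.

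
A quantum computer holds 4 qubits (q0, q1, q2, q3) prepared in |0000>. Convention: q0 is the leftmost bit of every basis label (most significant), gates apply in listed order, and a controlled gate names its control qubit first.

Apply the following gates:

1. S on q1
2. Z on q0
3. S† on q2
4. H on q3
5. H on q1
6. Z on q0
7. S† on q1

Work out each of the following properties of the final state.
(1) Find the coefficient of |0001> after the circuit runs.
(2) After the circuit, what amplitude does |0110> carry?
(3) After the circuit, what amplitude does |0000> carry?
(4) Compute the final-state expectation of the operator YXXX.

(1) The amplitude on |0001> is 1/2.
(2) |0110> carries amplitude 0 in the final state.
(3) The final state's coefficient on |0000> equals 1/2.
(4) The observable YXXX averages to 0.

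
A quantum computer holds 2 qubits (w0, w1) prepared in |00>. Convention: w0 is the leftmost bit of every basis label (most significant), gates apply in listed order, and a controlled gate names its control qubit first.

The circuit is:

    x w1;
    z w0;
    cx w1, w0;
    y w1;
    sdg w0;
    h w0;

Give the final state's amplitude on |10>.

The amplitude on |10> is sqrt(2)/2.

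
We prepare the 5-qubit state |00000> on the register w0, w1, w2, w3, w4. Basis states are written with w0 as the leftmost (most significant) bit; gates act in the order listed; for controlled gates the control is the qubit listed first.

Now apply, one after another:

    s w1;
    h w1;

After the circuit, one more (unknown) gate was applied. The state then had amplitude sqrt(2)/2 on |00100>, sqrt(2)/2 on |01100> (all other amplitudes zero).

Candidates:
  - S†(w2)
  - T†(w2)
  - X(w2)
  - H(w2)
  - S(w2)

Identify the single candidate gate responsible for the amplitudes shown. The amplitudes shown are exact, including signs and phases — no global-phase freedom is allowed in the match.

The applied gate was X(w2).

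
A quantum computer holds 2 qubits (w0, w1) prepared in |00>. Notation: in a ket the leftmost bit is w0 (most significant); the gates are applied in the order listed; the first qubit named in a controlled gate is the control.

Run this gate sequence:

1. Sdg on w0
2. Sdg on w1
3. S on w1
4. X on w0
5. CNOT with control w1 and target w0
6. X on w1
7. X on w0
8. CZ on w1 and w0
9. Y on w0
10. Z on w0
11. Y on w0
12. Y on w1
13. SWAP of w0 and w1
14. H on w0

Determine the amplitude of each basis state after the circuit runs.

The resulting statevector has amplitude sqrt(2)*I/2 on |00>, 0 on |01>, sqrt(2)*I/2 on |10>, 0 on |11>.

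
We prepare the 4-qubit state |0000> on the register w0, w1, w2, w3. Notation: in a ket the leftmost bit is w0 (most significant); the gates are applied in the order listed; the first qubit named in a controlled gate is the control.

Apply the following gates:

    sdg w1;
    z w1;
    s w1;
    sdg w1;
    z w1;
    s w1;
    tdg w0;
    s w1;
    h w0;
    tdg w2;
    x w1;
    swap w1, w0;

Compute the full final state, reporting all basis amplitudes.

After the circuit, the state carries amplitude sqrt(2)/2 on |1000>, sqrt(2)/2 on |1100>, and 0 on every other basis state.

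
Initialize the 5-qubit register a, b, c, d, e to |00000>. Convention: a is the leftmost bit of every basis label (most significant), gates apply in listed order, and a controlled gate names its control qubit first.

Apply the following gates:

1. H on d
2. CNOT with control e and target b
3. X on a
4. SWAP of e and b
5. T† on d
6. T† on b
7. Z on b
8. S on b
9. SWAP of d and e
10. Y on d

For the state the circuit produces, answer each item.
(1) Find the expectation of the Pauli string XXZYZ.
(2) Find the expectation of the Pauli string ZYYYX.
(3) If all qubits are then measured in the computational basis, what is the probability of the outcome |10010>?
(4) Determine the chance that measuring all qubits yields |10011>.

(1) The observable XXZYZ averages to 0.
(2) The observable ZYYYX averages to 0.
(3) A full measurement returns |10010> with probability 1/2.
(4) Outcome |10011> occurs with probability 1/2.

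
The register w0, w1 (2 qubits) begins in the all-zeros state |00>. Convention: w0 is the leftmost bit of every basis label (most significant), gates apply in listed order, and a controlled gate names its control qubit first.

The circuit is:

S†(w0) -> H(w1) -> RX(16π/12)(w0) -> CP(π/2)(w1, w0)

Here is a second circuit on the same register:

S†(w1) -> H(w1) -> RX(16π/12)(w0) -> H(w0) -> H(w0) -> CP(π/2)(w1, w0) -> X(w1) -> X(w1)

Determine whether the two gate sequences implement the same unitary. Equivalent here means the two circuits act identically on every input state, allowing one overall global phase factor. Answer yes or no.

No — the two circuits implement different unitaries, even allowing a global phase.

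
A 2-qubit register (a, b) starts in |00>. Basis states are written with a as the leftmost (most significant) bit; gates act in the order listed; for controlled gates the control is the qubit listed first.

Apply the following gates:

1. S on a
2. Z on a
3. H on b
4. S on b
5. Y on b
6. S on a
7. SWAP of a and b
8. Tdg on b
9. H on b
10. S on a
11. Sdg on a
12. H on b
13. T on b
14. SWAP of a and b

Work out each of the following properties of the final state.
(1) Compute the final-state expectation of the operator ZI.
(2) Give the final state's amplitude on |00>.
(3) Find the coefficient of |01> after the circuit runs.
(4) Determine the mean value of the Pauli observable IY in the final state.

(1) The observable ZI averages to 1. Key observation: gates 7-14 undo each other exactly, leaving only the rest of the circuit to track.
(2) |00> carries amplitude sqrt(2)/2 in the final state.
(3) |01> carries amplitude sqrt(2)*I/2 in the final state.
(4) The expectation value of IY is 1.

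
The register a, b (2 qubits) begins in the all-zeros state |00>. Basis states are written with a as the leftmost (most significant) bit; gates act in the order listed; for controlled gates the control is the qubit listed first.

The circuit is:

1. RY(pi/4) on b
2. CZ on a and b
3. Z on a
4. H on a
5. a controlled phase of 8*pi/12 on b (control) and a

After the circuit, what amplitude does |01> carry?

|01> carries amplitude sqrt(4 - 2*sqrt(2))/4 in the final state.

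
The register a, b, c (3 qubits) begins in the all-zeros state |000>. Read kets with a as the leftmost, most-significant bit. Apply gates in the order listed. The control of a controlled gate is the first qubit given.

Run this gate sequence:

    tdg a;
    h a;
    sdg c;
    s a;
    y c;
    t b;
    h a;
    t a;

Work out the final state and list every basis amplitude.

The final amplitudes are -1/2 + I/2 on |001>, (1 + I)*exp(I*pi/4)/2 on |101>, and 0 on every other basis state.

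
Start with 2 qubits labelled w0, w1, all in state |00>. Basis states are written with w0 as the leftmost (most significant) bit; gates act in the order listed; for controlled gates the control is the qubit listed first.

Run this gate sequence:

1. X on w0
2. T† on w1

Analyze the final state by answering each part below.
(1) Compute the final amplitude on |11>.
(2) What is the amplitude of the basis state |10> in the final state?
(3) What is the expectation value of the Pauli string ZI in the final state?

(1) |11> carries amplitude 0 in the final state.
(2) The amplitude on |10> is 1.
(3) The expectation value of ZI is -1.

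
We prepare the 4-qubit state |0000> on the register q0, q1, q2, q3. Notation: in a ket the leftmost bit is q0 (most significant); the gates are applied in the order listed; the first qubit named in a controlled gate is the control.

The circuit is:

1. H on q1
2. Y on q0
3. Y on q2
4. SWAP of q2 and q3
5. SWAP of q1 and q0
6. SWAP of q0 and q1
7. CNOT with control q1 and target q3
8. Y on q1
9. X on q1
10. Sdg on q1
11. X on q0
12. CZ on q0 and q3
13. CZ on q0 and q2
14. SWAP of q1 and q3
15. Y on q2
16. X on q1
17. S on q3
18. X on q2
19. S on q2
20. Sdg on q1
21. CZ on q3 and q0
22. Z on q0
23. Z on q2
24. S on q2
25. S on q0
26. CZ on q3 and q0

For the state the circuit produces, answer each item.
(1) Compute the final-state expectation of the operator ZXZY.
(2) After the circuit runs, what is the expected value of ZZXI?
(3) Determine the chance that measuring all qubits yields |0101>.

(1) The observable ZXZY averages to 1.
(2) The observable ZZXI averages to 0.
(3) Outcome |0101> occurs with probability 1/2.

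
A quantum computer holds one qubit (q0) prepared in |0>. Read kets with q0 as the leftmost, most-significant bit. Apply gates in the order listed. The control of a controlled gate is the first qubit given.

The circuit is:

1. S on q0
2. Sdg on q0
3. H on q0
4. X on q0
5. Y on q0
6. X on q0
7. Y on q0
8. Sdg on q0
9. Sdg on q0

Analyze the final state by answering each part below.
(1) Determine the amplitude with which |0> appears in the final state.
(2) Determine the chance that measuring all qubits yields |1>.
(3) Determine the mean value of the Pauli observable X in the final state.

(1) |0> carries amplitude -sqrt(2)/2 in the final state.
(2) Outcome |1> occurs with probability 1/2.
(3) In the final state, X has expectation -1.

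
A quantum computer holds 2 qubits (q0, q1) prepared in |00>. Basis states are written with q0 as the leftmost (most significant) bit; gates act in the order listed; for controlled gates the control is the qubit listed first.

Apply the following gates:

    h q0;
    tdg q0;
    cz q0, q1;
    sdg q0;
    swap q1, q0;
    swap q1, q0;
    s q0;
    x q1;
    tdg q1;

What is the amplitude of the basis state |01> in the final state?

The final state's coefficient on |01> equals -sqrt(2)*exp(3*I*pi/4)/2. Key observation: the block from step 5 through step 6 cancels to the identity and can be dropped.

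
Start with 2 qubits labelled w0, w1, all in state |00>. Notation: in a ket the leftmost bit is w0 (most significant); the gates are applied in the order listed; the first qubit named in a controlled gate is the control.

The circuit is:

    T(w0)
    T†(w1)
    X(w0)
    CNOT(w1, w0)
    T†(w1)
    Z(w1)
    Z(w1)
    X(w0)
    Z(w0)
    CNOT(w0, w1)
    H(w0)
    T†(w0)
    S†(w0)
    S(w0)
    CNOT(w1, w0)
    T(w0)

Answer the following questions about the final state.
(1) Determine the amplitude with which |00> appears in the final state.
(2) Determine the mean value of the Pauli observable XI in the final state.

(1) |00> carries amplitude sqrt(2)/2 in the final state.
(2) The expectation value of XI is 1.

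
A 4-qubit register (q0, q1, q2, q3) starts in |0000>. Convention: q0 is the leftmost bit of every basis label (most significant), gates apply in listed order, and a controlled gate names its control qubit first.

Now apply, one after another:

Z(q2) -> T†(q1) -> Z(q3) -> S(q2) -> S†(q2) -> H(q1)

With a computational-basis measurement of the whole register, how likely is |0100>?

The probability of measuring |0100> is 1/2. Key observation: steps 4-5 multiply out to the identity, so the circuit reduces to the remaining gates.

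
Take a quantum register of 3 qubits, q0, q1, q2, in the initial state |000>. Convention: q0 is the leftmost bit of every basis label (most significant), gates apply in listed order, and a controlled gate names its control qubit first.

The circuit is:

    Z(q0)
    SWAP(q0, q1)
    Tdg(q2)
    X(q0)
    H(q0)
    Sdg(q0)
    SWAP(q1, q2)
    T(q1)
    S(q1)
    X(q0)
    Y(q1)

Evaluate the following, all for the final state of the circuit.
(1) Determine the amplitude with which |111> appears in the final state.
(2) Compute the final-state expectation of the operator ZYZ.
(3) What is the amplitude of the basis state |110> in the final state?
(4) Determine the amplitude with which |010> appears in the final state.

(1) The amplitude on |111> is 0.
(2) The observable ZYZ averages to 0.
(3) |110> carries amplitude sqrt(2)*I/2 in the final state.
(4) |010> carries amplitude -sqrt(2)/2 in the final state.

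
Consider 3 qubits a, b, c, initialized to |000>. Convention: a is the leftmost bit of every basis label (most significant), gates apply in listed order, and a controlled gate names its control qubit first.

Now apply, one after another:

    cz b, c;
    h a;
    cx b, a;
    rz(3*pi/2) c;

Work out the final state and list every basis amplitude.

After the circuit, the state carries amplitude -sqrt(2)*exp(I*pi/4)/2 on |000>, -sqrt(2)*exp(I*pi/4)/2 on |100>, and 0 on every other basis state.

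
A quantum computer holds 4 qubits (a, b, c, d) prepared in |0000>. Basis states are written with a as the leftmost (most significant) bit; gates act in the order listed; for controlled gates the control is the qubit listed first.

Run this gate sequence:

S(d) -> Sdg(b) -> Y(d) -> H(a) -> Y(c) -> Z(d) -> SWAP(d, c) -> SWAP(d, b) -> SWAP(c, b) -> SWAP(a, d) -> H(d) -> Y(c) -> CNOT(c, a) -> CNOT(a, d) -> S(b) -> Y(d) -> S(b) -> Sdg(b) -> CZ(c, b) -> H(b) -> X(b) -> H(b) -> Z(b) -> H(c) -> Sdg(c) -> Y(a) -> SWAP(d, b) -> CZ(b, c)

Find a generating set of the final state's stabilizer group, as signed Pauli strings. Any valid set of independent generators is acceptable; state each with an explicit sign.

The final state is stabilized by the group generated by +IIYI, -ZIII, -IZII, -IIIZ; other independent generating sets are equally valid. Key observation: gates 20-23 undo each other exactly, leaving only the rest of the circuit to track.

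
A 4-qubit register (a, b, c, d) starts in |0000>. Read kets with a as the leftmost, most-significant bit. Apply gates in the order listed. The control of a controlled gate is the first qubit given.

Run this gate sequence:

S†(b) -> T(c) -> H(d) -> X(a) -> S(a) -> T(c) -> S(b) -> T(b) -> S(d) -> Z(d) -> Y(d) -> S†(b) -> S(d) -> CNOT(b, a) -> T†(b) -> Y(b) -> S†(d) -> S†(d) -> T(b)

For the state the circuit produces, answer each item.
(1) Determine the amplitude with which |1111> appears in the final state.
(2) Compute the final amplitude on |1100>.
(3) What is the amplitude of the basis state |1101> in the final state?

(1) The final state's coefficient on |1111> equals 0.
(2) The amplitude on |1100> is sqrt(2)*exp(I*pi/4)/2.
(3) The amplitude on |1101> is -sqrt(2)*exp(I*pi/4)/2.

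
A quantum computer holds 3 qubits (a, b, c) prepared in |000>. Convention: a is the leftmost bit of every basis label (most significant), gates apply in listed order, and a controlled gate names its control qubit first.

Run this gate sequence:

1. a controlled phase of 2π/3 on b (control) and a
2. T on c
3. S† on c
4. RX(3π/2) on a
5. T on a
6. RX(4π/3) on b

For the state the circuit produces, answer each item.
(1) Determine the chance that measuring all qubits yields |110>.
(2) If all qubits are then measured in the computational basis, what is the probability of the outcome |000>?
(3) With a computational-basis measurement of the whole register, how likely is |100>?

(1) The probability of measuring |110> is 3/8.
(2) A full measurement returns |000> with probability 1/8.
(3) The probability of measuring |100> is 1/8.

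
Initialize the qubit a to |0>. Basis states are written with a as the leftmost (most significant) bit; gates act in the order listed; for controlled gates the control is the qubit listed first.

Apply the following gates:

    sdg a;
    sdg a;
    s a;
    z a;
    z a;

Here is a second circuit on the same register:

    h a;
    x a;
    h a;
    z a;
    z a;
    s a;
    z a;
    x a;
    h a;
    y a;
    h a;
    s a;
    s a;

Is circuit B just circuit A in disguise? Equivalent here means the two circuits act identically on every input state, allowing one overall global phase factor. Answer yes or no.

No: there is an input state on which the two circuits produce genuinely different outputs (not merely differing by a phase).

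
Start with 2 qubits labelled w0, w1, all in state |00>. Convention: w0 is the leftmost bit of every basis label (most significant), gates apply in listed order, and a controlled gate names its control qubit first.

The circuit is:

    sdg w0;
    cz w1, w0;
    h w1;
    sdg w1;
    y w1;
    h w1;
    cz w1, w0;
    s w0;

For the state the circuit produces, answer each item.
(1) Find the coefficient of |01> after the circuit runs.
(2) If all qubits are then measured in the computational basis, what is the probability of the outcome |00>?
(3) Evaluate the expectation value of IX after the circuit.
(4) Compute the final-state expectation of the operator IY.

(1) |01> carries amplitude -1/2 - I/2 in the final state.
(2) A full measurement returns |00> with probability 1/2.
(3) The expectation value of IX is 0.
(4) In the final state, IY has expectation 1.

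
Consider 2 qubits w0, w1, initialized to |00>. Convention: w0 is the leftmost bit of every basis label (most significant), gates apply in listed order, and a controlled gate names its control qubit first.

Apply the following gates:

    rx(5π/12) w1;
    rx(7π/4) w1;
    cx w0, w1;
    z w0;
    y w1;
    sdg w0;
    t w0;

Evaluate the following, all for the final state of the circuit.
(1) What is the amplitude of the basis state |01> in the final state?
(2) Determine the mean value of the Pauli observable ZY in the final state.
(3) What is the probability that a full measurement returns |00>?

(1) The final state's coefficient on |01> equals I*(-sqrt(6) - sqrt(2))/4.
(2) In the final state, ZY has expectation -1/2.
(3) Outcome |00> occurs with probability 1/2 - sqrt(3)/4.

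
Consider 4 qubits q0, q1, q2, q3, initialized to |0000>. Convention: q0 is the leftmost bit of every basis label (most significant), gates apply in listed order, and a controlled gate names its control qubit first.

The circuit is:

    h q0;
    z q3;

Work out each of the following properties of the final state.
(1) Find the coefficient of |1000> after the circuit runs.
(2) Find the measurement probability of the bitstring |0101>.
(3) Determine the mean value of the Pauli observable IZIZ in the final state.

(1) The amplitude on |1000> is sqrt(2)/2.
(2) Outcome |0101> occurs with probability 0.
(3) In the final state, IZIZ has expectation 1.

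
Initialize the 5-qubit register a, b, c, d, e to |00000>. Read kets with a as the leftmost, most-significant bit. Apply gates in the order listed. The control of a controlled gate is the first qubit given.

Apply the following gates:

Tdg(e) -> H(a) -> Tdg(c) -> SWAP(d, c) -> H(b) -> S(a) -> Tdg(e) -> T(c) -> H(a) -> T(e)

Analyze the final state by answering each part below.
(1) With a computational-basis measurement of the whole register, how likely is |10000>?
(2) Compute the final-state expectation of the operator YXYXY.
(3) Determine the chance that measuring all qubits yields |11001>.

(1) A full measurement returns |10000> with probability 1/4.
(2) The expectation value of YXYXY is 0.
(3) The probability of measuring |11001> is 0.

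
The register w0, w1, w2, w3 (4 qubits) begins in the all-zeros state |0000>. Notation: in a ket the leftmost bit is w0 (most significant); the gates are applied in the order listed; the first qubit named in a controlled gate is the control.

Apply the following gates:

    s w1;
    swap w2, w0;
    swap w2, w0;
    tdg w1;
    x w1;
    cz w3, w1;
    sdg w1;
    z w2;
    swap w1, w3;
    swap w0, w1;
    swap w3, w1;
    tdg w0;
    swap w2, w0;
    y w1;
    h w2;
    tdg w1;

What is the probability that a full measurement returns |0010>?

The probability of measuring |0010> is 1/2.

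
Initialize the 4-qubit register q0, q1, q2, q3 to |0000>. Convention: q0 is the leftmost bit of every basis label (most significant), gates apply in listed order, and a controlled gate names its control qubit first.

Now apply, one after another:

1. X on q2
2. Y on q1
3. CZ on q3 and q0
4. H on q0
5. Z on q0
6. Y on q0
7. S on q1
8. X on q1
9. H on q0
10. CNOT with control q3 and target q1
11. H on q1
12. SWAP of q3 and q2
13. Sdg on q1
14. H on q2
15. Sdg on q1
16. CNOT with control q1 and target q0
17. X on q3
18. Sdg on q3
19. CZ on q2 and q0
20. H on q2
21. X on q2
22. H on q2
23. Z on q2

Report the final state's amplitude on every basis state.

The resulting statevector has amplitude -I/2 on |0000>, -I/2 on |0010>, I/2 on |1100>, -I/2 on |1110>, and 0 on every other basis state. Key observation: gates 20-23 undo each other exactly, leaving only the rest of the circuit to track.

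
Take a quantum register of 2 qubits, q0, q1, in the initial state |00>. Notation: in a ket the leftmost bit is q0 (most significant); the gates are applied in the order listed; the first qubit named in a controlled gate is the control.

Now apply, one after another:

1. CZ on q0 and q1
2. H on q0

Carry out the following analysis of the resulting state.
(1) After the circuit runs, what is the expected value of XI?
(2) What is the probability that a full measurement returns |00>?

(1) In the final state, XI has expectation 1.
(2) Outcome |00> occurs with probability 1/2.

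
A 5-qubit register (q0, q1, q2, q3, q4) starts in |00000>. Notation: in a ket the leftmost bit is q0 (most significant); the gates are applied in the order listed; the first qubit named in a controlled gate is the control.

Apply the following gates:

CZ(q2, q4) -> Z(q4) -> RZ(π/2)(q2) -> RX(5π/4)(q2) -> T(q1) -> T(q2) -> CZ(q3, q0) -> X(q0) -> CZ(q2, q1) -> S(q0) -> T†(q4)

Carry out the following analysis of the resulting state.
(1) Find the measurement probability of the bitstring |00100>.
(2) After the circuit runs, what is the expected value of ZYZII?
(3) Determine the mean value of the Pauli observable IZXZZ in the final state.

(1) Outcome |00100> occurs with probability 0.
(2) The expectation value of ZYZII is 0.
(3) The expectation value of IZXZZ is -1/2.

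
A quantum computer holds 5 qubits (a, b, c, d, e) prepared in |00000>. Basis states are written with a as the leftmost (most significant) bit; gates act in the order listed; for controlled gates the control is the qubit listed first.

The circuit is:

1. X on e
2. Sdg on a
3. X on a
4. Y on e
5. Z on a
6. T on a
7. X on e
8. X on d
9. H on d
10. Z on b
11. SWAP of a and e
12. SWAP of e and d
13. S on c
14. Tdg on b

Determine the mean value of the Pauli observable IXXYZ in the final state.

The expectation value of IXXYZ is 0.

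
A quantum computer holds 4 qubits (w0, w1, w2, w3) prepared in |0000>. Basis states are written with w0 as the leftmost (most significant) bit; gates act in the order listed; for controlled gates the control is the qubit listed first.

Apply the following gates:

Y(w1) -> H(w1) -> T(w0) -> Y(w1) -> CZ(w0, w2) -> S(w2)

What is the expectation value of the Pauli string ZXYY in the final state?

In the final state, ZXYY has expectation 0.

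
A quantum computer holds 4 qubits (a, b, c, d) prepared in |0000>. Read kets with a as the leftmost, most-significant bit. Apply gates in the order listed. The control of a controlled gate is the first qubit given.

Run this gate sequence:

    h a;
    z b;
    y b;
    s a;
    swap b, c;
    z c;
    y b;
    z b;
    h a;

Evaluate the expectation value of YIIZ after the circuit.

The observable YIIZ averages to -1.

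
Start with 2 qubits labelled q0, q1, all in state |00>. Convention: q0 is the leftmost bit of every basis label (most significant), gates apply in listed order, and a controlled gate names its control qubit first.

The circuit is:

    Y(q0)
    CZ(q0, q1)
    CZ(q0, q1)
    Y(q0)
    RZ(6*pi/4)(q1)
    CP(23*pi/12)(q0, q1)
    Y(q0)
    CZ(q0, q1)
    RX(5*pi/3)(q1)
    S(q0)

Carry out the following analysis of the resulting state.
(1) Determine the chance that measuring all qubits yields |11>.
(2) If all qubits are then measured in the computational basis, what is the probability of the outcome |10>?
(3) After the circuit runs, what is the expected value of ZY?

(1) The probability of measuring |11> is 1/4. Key observation: gates 1-4 undo each other exactly, leaving only the rest of the circuit to track.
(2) The probability of measuring |10> is 3/4.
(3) The expectation value of ZY is -sqrt(3)/2.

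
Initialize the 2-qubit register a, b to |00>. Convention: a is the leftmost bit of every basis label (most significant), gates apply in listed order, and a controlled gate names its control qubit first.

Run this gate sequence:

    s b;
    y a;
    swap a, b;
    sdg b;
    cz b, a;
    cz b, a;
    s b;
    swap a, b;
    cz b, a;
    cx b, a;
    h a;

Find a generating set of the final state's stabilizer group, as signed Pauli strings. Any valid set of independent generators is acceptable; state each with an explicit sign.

The final state is stabilized by the group generated by -XI, +IZ; other independent generating sets are equally valid. Key observation: the block from step 3 through step 8 cancels to the identity and can be dropped.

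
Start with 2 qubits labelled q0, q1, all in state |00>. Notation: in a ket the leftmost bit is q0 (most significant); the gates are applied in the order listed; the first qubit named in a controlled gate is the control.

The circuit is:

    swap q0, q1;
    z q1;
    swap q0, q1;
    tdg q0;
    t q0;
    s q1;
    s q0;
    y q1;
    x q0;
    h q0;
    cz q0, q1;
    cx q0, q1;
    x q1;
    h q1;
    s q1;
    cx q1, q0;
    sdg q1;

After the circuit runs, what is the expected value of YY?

The expectation value of YY is -1.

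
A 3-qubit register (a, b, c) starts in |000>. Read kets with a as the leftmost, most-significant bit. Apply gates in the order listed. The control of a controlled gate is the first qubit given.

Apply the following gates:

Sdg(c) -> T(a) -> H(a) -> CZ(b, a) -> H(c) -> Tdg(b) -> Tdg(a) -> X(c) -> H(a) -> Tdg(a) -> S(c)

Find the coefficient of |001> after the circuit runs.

The final state's coefficient on |001> equals sqrt(2)*(exp(I*pi/4) + I)/4.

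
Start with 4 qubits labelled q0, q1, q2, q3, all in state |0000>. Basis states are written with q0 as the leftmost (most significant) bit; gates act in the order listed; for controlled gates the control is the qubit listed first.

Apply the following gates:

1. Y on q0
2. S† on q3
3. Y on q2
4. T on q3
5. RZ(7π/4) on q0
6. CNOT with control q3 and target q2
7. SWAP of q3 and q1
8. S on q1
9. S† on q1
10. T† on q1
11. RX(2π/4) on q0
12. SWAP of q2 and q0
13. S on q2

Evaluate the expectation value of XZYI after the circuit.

In the final state, XZYI has expectation 0.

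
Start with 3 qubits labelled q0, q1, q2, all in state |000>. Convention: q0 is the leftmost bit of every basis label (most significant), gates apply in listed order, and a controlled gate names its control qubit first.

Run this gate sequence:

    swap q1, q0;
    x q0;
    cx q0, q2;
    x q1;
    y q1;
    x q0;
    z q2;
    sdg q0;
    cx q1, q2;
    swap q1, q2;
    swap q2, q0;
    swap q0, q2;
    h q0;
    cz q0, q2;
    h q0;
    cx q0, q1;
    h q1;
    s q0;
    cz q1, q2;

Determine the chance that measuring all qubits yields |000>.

The probability of measuring |000> is 1/2.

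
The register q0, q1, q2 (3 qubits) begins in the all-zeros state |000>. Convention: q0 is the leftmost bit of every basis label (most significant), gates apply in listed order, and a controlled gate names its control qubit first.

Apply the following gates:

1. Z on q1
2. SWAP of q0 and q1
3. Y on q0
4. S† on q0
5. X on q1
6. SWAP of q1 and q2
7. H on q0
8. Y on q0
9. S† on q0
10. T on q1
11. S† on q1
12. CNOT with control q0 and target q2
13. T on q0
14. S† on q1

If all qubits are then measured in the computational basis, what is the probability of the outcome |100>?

The probability of measuring |100> is 1/2.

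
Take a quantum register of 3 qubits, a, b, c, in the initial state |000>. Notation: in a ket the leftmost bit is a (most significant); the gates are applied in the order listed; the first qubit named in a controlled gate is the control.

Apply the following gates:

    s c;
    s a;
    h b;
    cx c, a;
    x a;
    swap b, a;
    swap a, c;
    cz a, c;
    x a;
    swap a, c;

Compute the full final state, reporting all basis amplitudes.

After the circuit, the state carries amplitude sqrt(2)/2 on |011>, sqrt(2)/2 on |111>, and 0 on every other basis state.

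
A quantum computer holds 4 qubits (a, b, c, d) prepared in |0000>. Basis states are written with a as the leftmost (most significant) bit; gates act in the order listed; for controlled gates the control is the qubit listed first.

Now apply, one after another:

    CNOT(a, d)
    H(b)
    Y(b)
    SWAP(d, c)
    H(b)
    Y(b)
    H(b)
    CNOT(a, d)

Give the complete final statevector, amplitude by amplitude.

After the circuit, the state carries amplitude -sqrt(2)/2 on |0000>, -sqrt(2)/2 on |0100>, and 0 on every other basis state.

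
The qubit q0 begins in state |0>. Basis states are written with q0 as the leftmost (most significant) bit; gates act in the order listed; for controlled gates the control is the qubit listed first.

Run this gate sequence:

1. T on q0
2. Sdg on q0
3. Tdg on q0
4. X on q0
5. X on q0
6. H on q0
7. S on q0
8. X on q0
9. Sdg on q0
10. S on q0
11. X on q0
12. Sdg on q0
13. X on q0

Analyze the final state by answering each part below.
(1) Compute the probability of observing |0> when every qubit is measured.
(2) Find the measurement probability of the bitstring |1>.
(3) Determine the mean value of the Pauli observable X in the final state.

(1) The probability of measuring |0> is 1/2. Key observation: steps 7-12 multiply out to the identity, so the circuit reduces to the remaining gates.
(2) Outcome |1> occurs with probability 1/2.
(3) In the final state, X has expectation 1.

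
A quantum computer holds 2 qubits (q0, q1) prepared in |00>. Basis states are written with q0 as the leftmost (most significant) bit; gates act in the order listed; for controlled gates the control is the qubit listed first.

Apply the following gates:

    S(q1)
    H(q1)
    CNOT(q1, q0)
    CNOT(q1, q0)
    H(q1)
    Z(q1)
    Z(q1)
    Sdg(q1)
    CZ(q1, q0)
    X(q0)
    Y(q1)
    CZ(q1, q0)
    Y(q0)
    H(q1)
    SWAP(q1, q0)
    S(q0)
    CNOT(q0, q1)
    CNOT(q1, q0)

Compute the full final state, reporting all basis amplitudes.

The resulting statevector has amplitude -sqrt(2)/2 on |00>, sqrt(2)*I/2 on |01>, 0 on |10>, 0 on |11>.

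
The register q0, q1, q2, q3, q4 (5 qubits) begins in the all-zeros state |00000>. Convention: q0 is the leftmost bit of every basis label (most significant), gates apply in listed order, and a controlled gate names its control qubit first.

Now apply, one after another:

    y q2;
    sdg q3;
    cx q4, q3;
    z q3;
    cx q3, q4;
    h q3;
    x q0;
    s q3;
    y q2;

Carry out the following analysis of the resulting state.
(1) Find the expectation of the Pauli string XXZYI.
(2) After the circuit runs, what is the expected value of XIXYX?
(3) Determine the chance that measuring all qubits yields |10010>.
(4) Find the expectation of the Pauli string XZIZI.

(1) The expectation value of XXZYI is 0.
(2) The observable XIXYX averages to 0.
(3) The probability of measuring |10010> is 1/2.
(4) In the final state, XZIZI has expectation 0.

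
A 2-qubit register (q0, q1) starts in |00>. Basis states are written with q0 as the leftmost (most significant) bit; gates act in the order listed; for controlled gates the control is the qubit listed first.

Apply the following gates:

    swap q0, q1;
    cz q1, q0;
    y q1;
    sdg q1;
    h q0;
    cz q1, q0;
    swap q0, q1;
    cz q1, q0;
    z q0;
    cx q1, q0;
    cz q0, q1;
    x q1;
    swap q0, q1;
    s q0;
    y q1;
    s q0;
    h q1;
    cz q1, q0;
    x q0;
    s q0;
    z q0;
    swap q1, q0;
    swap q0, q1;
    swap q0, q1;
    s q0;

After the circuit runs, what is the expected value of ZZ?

In the final state, ZZ has expectation 0.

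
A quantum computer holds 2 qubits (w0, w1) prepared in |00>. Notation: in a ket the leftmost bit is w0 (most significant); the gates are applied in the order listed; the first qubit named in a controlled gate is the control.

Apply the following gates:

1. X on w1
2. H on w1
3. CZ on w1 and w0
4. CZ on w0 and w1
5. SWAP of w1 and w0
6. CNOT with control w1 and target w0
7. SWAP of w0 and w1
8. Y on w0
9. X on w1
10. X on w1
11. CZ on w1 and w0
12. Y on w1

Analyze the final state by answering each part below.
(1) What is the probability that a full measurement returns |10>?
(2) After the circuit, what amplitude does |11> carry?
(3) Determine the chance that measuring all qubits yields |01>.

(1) Outcome |10> occurs with probability 1/2.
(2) |11> carries amplitude -sqrt(2)/2 in the final state.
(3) Outcome |01> occurs with probability 0.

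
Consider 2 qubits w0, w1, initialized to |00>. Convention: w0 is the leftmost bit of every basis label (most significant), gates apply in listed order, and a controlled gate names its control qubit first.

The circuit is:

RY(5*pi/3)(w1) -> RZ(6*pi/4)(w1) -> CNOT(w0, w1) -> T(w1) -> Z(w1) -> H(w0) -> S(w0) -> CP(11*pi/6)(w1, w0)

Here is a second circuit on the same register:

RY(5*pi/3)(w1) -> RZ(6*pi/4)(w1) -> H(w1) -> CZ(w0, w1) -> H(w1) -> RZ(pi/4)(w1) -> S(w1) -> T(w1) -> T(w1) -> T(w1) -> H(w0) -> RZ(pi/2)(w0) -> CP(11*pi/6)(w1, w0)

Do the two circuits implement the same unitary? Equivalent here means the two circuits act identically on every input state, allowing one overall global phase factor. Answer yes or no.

No — the two circuits implement different unitaries, even allowing a global phase.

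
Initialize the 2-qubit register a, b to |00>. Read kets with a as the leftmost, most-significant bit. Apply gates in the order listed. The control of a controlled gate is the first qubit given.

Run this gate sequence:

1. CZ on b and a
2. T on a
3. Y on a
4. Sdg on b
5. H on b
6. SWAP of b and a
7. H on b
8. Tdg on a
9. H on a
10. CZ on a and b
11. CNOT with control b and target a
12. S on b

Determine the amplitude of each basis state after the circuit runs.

After the circuit, the state carries amplitude sqrt(2)*(exp(I*pi/4) + I)/4 on |00>, sqrt(2)*(-1 - exp(3*I*pi/4))/4 on |01>, sqrt(2)*(-exp(I*pi/4) + I)/4 on |10>, sqrt(2)*(1 - exp(3*I*pi/4))/4 on |11>.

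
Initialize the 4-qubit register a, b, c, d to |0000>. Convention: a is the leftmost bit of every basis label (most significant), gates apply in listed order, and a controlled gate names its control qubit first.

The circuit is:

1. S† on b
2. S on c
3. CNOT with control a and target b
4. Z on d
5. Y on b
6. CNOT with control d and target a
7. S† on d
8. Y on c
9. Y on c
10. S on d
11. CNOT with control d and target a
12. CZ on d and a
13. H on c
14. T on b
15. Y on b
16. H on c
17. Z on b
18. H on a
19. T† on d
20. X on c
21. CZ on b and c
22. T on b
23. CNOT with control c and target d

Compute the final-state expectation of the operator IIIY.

In the final state, IIIY has expectation 0. Key observation: steps 6-11 multiply out to the identity, so the circuit reduces to the remaining gates.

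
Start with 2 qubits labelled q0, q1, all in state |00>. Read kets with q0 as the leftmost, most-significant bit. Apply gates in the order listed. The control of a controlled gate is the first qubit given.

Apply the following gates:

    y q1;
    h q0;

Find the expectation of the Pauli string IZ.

The observable IZ averages to -1.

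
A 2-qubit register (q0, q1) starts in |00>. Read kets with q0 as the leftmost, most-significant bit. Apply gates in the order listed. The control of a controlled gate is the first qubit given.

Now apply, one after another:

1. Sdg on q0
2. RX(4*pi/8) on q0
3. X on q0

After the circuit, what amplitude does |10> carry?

The final state's coefficient on |10> equals sqrt(2)/2.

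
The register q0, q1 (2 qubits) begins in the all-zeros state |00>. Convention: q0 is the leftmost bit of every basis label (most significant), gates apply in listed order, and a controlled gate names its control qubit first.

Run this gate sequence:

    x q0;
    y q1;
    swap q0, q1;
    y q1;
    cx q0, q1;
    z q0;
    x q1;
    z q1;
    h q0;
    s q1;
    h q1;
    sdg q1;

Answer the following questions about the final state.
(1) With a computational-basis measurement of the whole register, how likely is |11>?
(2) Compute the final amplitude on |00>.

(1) Outcome |11> occurs with probability 1/4.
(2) The final state's coefficient on |00> equals -1/2.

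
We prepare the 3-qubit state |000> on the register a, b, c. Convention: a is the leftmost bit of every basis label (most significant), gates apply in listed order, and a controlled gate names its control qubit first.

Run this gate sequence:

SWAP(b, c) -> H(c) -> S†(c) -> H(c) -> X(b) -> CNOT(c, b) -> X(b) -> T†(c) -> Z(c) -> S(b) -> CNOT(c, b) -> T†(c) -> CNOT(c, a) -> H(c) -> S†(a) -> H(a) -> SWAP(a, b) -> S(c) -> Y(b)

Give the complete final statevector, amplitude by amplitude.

The resulting statevector has amplitude -1/2 - I/2 on |000>, -1/2 + I/2 on |011>, and 0 on every other basis state.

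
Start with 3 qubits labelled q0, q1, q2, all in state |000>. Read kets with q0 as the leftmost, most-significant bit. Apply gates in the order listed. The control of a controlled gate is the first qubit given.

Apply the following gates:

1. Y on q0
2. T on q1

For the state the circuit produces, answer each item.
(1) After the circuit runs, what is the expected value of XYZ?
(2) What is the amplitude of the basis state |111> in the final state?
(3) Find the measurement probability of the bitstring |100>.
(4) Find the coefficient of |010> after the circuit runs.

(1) In the final state, XYZ has expectation 0.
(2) The final state's coefficient on |111> equals 0.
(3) The probability of measuring |100> is 1.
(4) |010> carries amplitude 0 in the final state.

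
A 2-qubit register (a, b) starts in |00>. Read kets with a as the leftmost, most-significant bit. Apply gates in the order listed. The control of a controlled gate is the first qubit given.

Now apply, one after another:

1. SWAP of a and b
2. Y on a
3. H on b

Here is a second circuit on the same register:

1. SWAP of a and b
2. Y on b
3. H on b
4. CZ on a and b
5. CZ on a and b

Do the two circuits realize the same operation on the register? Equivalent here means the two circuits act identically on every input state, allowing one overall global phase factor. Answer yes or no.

No: there is an input state on which the two circuits produce genuinely different outputs (not merely differing by a phase).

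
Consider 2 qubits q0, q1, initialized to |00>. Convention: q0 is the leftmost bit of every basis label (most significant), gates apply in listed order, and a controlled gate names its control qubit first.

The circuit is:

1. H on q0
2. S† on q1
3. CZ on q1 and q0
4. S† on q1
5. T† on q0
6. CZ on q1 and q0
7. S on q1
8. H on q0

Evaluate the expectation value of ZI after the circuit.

The observable ZI averages to sqrt(2)/2.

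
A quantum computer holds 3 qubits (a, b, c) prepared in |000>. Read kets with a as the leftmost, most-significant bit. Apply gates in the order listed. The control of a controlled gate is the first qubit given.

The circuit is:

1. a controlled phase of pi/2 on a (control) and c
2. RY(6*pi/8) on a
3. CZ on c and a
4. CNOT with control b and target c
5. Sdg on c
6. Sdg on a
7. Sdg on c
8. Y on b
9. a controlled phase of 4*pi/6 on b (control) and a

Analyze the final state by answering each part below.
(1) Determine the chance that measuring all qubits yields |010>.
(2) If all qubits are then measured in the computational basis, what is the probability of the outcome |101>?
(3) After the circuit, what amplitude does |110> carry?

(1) Outcome |010> occurs with probability 1/2 - sqrt(2)/4.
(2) The probability of measuring |101> is 0.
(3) |110> carries amplitude sqrt(sqrt(2) + 2)*exp(2*I*pi/3)/2 in the final state.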